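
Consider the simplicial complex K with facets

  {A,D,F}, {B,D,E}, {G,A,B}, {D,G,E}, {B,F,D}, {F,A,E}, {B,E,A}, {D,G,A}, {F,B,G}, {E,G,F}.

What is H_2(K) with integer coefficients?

We work with the vertex ordering A < B < D < E < F < G. The simplices of K, each written with vertices in increasing order, are:

  0-simplices (6): A, B, D, E, F, G
  1-simplices (15): AB, AD, AE, AF, AG, BD, BE, BF, BG, DE, DF, DG, EF, EG, FG
  2-simplices (10): ABE, ABG, ADF, ADG, AEF, BDE, BDF, BFG, DEG, EFG

giving chain groups C_0 ≅ Z^6, C_1 ≅ Z^15, C_2 ≅ Z^10.

The boundary map ∂_1: C_1 → C_0 sends each edge [p,q] (with p < q) to q − p.
This gives a 6×15 integer matrix of rank 5; reducing to Smith normal form yields diagonal entries (1,1,1,1,1).

∂_2: C_2 → C_1 maps a triangle to the signed sum of its edges. For instance
  ∂AEF = EF − AF + AE,
  ∂ABE = BE − AE + AB.
This gives a 15×10 integer matrix of rank 10; reducing to Smith normal form yields diagonal entries (1,1,1,1,1,1,1,1,1,2).

Reading off H_k = ker ∂_k / im ∂_{k+1}:

  H_2: rank ker ∂_2 − rank ∂_3 = (10 − 10) − 0 = 0, and there is no ∂_3, so H_2 ≅ 0.

H_2 = 0.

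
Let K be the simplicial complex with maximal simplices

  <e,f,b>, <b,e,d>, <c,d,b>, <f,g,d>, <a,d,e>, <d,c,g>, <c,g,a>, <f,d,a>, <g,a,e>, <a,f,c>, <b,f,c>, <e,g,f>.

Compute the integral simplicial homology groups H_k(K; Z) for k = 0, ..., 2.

K has 7 vertices, 18 edges, 12 triangles.
rank ∂_0 = 0, rank ∂_1 = 6 ⇒ b_0 = 7 − 0 − 6 = 1; all invariant factors of ∂_1 are 1 so no torsion. So H_0 ≅ Z.
rank ∂_1 = 6, rank ∂_2 = 12 ⇒ b_1 = 18 − 6 − 12 = 0; ∂_2 has invariant factor(s) [2] giving torsion. So H_1 ≅ Z/2Z.
rank ∂_2 = 12, rank ∂_3 = 0 ⇒ b_2 = 12 − 12 − 0 = 0. So H_2 ≅ 0.

H_0 ≅ Z,  H_1 ≅ Z/2Z,  H_2 = 0.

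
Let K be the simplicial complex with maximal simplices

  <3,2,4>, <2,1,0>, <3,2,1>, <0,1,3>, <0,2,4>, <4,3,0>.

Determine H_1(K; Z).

H_1 ≅ 0.

Fix the vertex order 0 < 1 < 2 < 3 < 4 and write every simplex with vertices in increasing order. Then dim K = 2 and the simplices of K are:

  0-simplices (5): [0], [1], [2], [3], [4]
  1-simplices (9): [0,1], [0,2], [0,3], [0,4], [1,2], [1,3], [2,3], [2,4], [3,4]
  2-simplices (6): [0,1,2], [0,1,3], [0,2,4], [0,3,4], [1,2,3], [2,3,4]

so the chain groups are C_0 ≅ Z^5, C_1 ≅ Z^9, C_2 ≅ Z^6.

Boundary ∂_1: C_1 → C_0 is given by ∂[p,q] = [q] − [p]. For instance
  ∂[2,4] = [4] − [2].
As a 5×9 matrix over Z this has rank 4, with invariant factors (1,1,1,1).

The boundary map ∂_2: C_2 → C_1 maps a triangle to the signed sum of its edges. For instance
  ∂[0,1,2] = [1,2] − [0,2] + [0,1],
  ∂[0,2,4] = [2,4] − [0,4] + [0,2].
This gives a 9×6 integer matrix of rank 5; reducing to Smith normal form yields diagonal entries (1,1,1,1,1).

From H_k ≅ ker(∂_k) / im(∂_{k+1}) we obtain:

  H_1: rank ker ∂_1 − rank ∂_2 = (9 − 4) − 5 = 0, and the invariant factors of ∂_2 are all 1, so H_1 ≅ 0.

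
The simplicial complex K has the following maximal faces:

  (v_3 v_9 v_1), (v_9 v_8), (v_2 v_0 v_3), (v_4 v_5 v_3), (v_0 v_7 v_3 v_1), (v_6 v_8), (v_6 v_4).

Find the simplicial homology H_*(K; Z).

K has 10 vertices, 16 edges, 7 triangles, 1 3-simplex.
rank ∂_0 = 0, rank ∂_1 = 9 ⇒ b_0 = 10 − 0 − 9 = 1; all invariant factors of ∂_1 are 1 so no torsion. So H_0 ≅ Z.
rank ∂_1 = 9, rank ∂_2 = 6 ⇒ b_1 = 16 − 9 − 6 = 1; all invariant factors of ∂_2 are 1 so no torsion. So H_1 ≅ Z.
rank ∂_2 = 6, rank ∂_3 = 1 ⇒ b_2 = 7 − 6 − 1 = 0; all invariant factors of ∂_3 are 1 so no torsion. So H_2 ≅ 0.
rank ∂_3 = 1, rank ∂_4 = 0 ⇒ b_3 = 1 − 1 − 0 = 0. So H_3 ≅ 0.

H_0 ≅ Z,  H_1 ≅ Z,  H_2 = 0,  H_3 = 0.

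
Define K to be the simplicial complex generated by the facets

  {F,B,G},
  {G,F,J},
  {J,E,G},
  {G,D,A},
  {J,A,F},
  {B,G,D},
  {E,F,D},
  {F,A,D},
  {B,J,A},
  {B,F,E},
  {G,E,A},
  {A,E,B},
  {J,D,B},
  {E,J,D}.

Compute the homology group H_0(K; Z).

Order the vertices as A < B < D < E < F < G < J. Listing each simplex with vertices in this order, K has dimension 2 with simplices:

  0-simplices (7): A, B, D, E, F, G, J
  1-simplices (21): AB, AD, AE, AF, AG, AJ, BD, BE, BF, BG, BJ, DE, DF, DG, DJ, EF, EG, EJ, FG, FJ, GJ
  2-simplices (14): ABE, ABJ, ADF, ADG, AEG, AFJ, BDG, BDJ, BEF, BFG, DEF, DEJ, EGJ, FGJ

Hence C_0 ≅ Z^7, C_1 ≅ Z^21, C_2 ≅ Z^14.

Boundary ∂_1: C_1 → C_0 is given by ∂[p,q] = [q] − [p]. For instance
  ∂AF = F − A.
The resulting 7×21 matrix has rank 6, and its Smith normal form has invariant factors (1,1,1,1,1,1).

Boundary ∂_2: C_2 → C_1 acts by ∂[p,q,r] = [q,r] − [p,r] + [p,q]. For instance
  ∂BDG = DG − BG + BD,
  ∂FGJ = GJ − FJ + FG.
This gives a 21×14 integer matrix of rank 13; reducing to Smith normal form yields diagonal entries (1,1,1,1,1,1,1,1,1,1,1,1,1).

Computing H_k = (kernel of ∂_k) / (image of ∂_{k+1}):

  H_0: rank C_0 − rank ∂_1 = 7 − 6 = 1, and the invariant factors of ∂_1 are all 1, so H_0 ≅ Z.

H_0 ≅ Z.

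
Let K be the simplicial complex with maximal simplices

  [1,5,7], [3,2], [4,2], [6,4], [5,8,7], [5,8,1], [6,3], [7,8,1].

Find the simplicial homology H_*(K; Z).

H_0 = Z^2,  H_1 = Z,  H_2 = Z.

We work with the vertex ordering 1 < 2 < 3 < 4 < 5 < 6 < 7 < 8. The simplices of K, each written with vertices in increasing order, are:

  0-simplices (8): [1], [2], [3], [4], [5], [6], [7], [8]
  1-simplices (10): [1,5], [1,7], [1,8], [2,3], [2,4], [3,6], [4,6], [5,7], [5,8], [7,8]
  2-simplices (4): [1,5,7], [1,5,8], [1,7,8], [5,7,8]

giving chain groups C_0 ≅ Z^8, C_1 ≅ Z^10, C_2 ≅ Z^4.

∂_1: C_1 → C_0 is given by ∂[p,q] = [q] − [p]. For instance
  ∂[4,6] = [6] − [4].
This gives a 8×10 integer matrix of rank 6; reducing to Smith normal form yields diagonal entries (1,1,1,1,1,1).

The boundary map ∂_2: C_2 → C_1 sends each 2-simplex [p,q,r] to [q,r] − [p,r] + [p,q]. For instance
  ∂[1,7,8] = [7,8] − [1,8] + [1,7],
  ∂[1,5,8] = [5,8] − [1,8] + [1,5].
As a 10×4 matrix over Z this has rank 3, with invariant factors (1,1,1).

Computing H_k = (kernel of ∂_k) / (image of ∂_{k+1}):

  H_0: rank C_0 − rank ∂_1 = 8 − 6 = 2, and the invariant factors of ∂_1 are all 1, so H_0 ≅ Z^2.
  H_1: rank ker ∂_1 − rank ∂_2 = (10 − 6) − 3 = 1, and the invariant factors of ∂_2 are all 1, so H_1 ≅ Z.
  H_2: rank ker ∂_2 − rank ∂_3 = (4 − 3) − 0 = 1, and there is no ∂_3, so H_2 ≅ Z.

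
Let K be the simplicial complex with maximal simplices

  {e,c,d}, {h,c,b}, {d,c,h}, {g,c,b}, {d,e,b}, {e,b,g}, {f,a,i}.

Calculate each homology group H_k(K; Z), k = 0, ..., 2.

H_0 = Z^2,  H_1 = Z,  H_2 = 0.

K has 9 vertices, 15 edges, 7 triangles.
rank ∂_0 = 0, rank ∂_1 = 7 ⇒ b_0 = 9 − 0 − 7 = 2; all invariant factors of ∂_1 are 1 so no torsion. So H_0 ≅ Z^2.
rank ∂_1 = 7, rank ∂_2 = 7 ⇒ b_1 = 15 − 7 − 7 = 1; all invariant factors of ∂_2 are 1 so no torsion. So H_1 ≅ Z.
rank ∂_2 = 7, rank ∂_3 = 0 ⇒ b_2 = 7 − 7 − 0 = 0. So H_2 ≅ 0.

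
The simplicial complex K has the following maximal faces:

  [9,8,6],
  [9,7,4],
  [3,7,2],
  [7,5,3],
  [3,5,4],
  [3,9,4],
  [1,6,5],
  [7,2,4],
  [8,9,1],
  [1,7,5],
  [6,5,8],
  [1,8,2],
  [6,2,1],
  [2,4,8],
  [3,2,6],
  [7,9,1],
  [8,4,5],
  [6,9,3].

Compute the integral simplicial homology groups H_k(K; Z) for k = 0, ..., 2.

Take the total order 1 < 2 < 3 < 4 < 5 < 6 < 7 < 8 < 9 on the vertex set. Then K (dimension 2) consists of the simplices:

  0-simplices (9): [1], [2], [3], [4], [5], [6], [7], [8], [9]
  1-simplices (27): (27 of them)
  2-simplices (18): [1,2,6], [1,2,8], [1,5,6], [1,5,7], [1,7,9], [1,8,9], [2,3,6], [2,3,7], [2,4,7], [2,4,8], [3,4,5], [3,4,9], [3,5,7], [3,6,9], [4,5,8], [4,7,9], [5,6,8], [6,8,9]

giving chain groups C_0 ≅ Z^9, C_1 ≅ Z^27, C_2 ≅ Z^18.

∂_1: C_1 → C_0 sends each edge [p,q] (with p < q) to q − p. For instance
  ∂[1,7] = [7] − [1].
This gives a 9×27 integer matrix of rank 8; reducing to Smith normal form yields diagonal entries (1,1,1,1,1,1,1,1).

∂_2: C_2 → C_1 maps a triangle to the signed sum of its edges. For instance
  ∂[1,5,7] = [5,7] − [1,7] + [1,5],
  ∂[3,6,9] = [6,9] − [3,9] + [3,6].
The 27×18 boundary matrix has rank 18 and Smith normal form diag(1,1,1,1,1,1,1,1,1,1,1,1,1,1,1,1,1,2).

Reading off H_k = ker ∂_k / im ∂_{k+1}:

  H_0: rank C_0 − rank ∂_1 = 9 − 8 = 1, and the invariant factors of ∂_1 are all 1, so H_0 = Z.
  H_1: rank ker ∂_1 − rank ∂_2 = (27 − 8) − 18 = 1, and ∂_2 has invariant factor 2 > 1, so H_1 = Z ⊕ Z/2Z.
  H_2: rank ker ∂_2 − rank ∂_3 = (18 − 18) − 0 = 0, and there is no ∂_3, so H_2 = 0.

(K is a triangulation of the Klein bottle.)

H_0 = Z,  H_1 = Z ⊕ Z/2Z,  H_2 = 0.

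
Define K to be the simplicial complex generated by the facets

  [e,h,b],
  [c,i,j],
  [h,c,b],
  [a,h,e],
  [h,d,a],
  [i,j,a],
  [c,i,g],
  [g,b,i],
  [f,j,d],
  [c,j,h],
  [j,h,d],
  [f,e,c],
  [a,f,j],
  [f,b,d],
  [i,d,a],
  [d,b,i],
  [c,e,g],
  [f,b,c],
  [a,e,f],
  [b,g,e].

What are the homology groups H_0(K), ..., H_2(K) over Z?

We work with the vertex ordering a < b < c < d < e < f < g < h < i < j. The simplices of K, each written with vertices in increasing order, are:

  0-simplices (10): a, b, c, d, e, f, g, h, i, j
  1-simplices (30): ad, ae, af, ah, ai, aj, bc, bd, be, bf, bg, bh, bi, ce, cf, cg, ch, ci, cj, df, dh, di, dj, ef, eg, eh, fj, gi, hj, ij
  2-simplices (20): adh, adi, aef, aeh, afj, aij, bcf, bch, bdf, bdi, beg, beh, bgi, cef, ceg, cgi, chj, cij, dfj, dhj

Hence C_0 ≅ Z^10, C_1 ≅ Z^30, C_2 ≅ Z^20.

∂_1: C_1 → C_0 maps an edge to its endpoints' difference, ∂[p,q] = q − p. For instance
  ∂bd = d − b.
The resulting 10×30 matrix has rank 9, and its Smith normal form has invariant factors (1,1,1,1,1,1,1,1,1).

∂_2: C_2 → C_1 acts by ∂[p,q,r] = [q,r] − [p,r] + [p,q]. For instance
  ∂bch = ch − bh + bc,
  ∂aef = ef − af + ae.
As a 30×20 matrix over Z this has rank 20, with invariant factors (1,1,1,1,1,1,1,1,1,1,1,1,1,1,1,1,1,1,1,2).

Reading off H_k = ker ∂_k / im ∂_{k+1}:

  H_0: rank C_0 − rank ∂_1 = 10 − 9 = 1, and the invariant factors of ∂_1 are all 1, so H_0 = Z.
  H_1: rank ker ∂_1 − rank ∂_2 = (30 − 9) − 20 = 1, and ∂_2 has invariant factor 2 > 1, so H_1 = Z ⊕ Z_2.
  H_2: rank ker ∂_2 − rank ∂_3 = (20 − 20) − 0 = 0, and there is no ∂_3, so H_2 = 0.

H_0 ≅ Z,  H_1 ≅ Z ⊕ Z_2,  H_2 = 0.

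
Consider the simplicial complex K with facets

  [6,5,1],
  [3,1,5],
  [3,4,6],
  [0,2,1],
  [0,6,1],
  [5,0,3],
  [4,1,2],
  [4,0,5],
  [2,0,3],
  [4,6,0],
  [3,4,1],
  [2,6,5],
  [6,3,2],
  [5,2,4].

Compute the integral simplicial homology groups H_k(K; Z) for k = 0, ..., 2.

H_0 = Z,  H_1 = Z^2,  H_2 = Z.

Take the total order 0 < 1 < 2 < 3 < 4 < 5 < 6 on the vertex set. Then K (dimension 2) consists of the simplices:

  0-simplices (7): [0], [1], [2], [3], [4], [5], [6]
  1-simplices (21): [0,1], [0,2], [0,3], [0,4], [0,5], [0,6], [1,2], [1,3], [1,4], [1,5], [1,6], [2,3], [2,4], [2,5], [2,6], [3,4], [3,5], [3,6], [4,5], [4,6], [5,6]
  2-simplices (14): [0,1,2], [0,1,6], [0,2,3], [0,3,5], [0,4,5], [0,4,6], [1,2,4], [1,3,4], [1,3,5], [1,5,6], [2,3,6], [2,4,5], [2,5,6], [3,4,6]

so the chain groups are C_0 ≅ Z^7, C_1 ≅ Z^21, C_2 ≅ Z^14.

The boundary map ∂_1: C_1 → C_0 maps an edge to its endpoints' difference, ∂[p,q] = q − p.
This gives a 7×21 integer matrix of rank 6; reducing to Smith normal form yields diagonal entries (1,1,1,1,1,1).

∂_2: C_2 → C_1 maps a triangle to the signed sum of its edges. For instance
  ∂[1,2,4] = [2,4] − [1,4] + [1,2],
  ∂[0,4,5] = [4,5] − [0,5] + [0,4].
The 21×14 boundary matrix has rank 13 and Smith normal form diag(1,1,1,1,1,1,1,1,1,1,1,1,1).

From H_k ≅ ker(∂_k) / im(∂_{k+1}) we obtain:

  H_0: rank C_0 − rank ∂_1 = 7 − 6 = 1, and the invariant factors of ∂_1 are all 1, so H_0 ≅ Z.
  H_1: rank ker ∂_1 − rank ∂_2 = (21 − 6) − 13 = 2, and the invariant factors of ∂_2 are all 1, so H_1 ≅ Z^2.
  H_2: rank ker ∂_2 − rank ∂_3 = (14 − 13) − 0 = 1, and there is no ∂_3, so H_2 ≅ Z.

As a check, the Euler characteristic is 7 − 21 + 14 = 0, which agrees with 1 − 2 + 1 = 0.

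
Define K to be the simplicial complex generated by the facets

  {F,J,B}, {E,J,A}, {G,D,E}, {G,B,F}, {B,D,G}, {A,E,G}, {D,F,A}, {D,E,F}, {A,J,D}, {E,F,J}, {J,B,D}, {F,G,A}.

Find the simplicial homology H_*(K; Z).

Take the total order A < B < D < E < F < G < J on the vertex set. Then K (dimension 2) consists of the simplices:

  0-simplices (7): A, B, D, E, F, G, J
  1-simplices (18): AD, AE, AF, AG, AJ, BD, BF, BG, BJ, DE, DF, DG, DJ, EF, EG, EJ, FG, FJ
  2-simplices (12): ADF, ADJ, AEG, AEJ, AFG, BDG, BDJ, BFG, BFJ, DEF, DEG, EFJ

so the chain groups are C_0 ≅ Z^7, C_1 ≅ Z^18, C_2 ≅ Z^12.

Boundary ∂_1: C_1 → C_0 sends each edge [p,q] (with p < q) to q − p. For instance
  ∂AE = E − A.
This gives a 7×18 integer matrix of rank 6; reducing to Smith normal form yields diagonal entries (1,1,1,1,1,1).

Boundary ∂_2: C_2 → C_1 maps a triangle to the signed sum of its edges. For instance
  ∂DEG = EG − DG + DE,
  ∂EFJ = FJ − EJ + EF.
The 18×12 boundary matrix has rank 12 and Smith normal form diag(1,1,1,1,1,1,1,1,1,1,1,2).

Reading off H_k = ker ∂_k / im ∂_{k+1}:

  H_0: rank C_0 − rank ∂_1 = 7 − 6 = 1, and the invariant factors of ∂_1 are all 1, so H_0 ≅ Z.
  H_1: rank ker ∂_1 − rank ∂_2 = (18 − 6) − 12 = 0, and ∂_2 has invariant factor 2 > 1, so H_1 ≅ Z/2.
  H_2: rank ker ∂_2 − rank ∂_3 = (12 − 12) − 0 = 0, and there is no ∂_3, so H_2 ≅ 0.

As a check, the Euler characteristic is 7 − 18 + 12 = 1, which agrees with 1 − 0 + 0 = 1.

H_0 = Z,  H_1 = Z/2,  H_2 = 0.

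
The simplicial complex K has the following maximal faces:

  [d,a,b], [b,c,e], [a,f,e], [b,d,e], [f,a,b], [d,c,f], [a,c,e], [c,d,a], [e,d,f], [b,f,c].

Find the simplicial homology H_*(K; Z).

H_0 ≅ Z,  H_1 ≅ Z/2,  H_2 = 0.

We work with the vertex ordering a < b < c < d < e < f. The simplices of K, each written with vertices in increasing order, are:

  0-simplices (6): a, b, c, d, e, f
  1-simplices (15): ab, ac, ad, ae, af, bc, bd, be, bf, cd, ce, cf, de, df, ef
  2-simplices (10): abd, abf, acd, ace, aef, bce, bcf, bde, cdf, def

so the chain groups are C_0 ≅ Z^6, C_1 ≅ Z^15, C_2 ≅ Z^10.

∂_1: C_1 → C_0 maps an edge to its endpoints' difference, ∂[p,q] = q − p.
The resulting 6×15 matrix has rank 5, and its Smith normal form has invariant factors (1,1,1,1,1).

The boundary map ∂_2: C_2 → C_1 maps a triangle to the signed sum of its edges. For instance
  ∂def = ef − df + de,
  ∂ace = ce − ae + ac.
The resulting 15×10 matrix has rank 10, and its Smith normal form has invariant factors (1,1,1,1,1,1,1,1,1,2).

Now H_k = ker ∂_k / im ∂_{k+1}, so:

  H_0: rank C_0 − rank ∂_1 = 6 − 5 = 1, and the invariant factors of ∂_1 are all 1, so H_0 = Z.
  H_1: rank ker ∂_1 − rank ∂_2 = (15 − 5) − 10 = 0, and ∂_2 has invariant factor 2 > 1, so H_1 = Z/2.
  H_2: rank ker ∂_2 − rank ∂_3 = (10 − 10) − 0 = 0, and there is no ∂_3, so H_2 = 0.

As a check, the Euler characteristic is 6 − 15 + 10 = 1, which agrees with 1 − 0 + 0 = 1.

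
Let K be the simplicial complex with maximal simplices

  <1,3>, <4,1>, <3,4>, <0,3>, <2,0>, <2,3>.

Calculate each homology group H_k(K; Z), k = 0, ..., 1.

H_0 ≅ Z,  H_1 ≅ Z^2.

We work with the vertex ordering 0 < 1 < 2 < 3 < 4. The simplices of K, each written with vertices in increasing order, are:

  0-simplices (5): [0], [1], [2], [3], [4]
  1-simplices (6): [0,2], [0,3], [1,3], [1,4], [2,3], [3,4]

giving chain groups C_0 ≅ Z^5, C_1 ≅ Z^6.

∂_1: C_1 → C_0 maps an edge to its endpoints' difference, ∂[p,q] = q − p. For instance
  ∂[3,4] = [4] − [3].
As a 5×6 matrix over Z this has rank 4, with invariant factors (1,1,1,1).

Now H_k = ker ∂_k / im ∂_{k+1}, so:

  H_0: rank C_0 − rank ∂_1 = 5 − 4 = 1, and the invariant factors of ∂_1 are all 1, so H_0 = Z.
  H_1: rank ker ∂_1 − rank ∂_2 = (6 − 4) − 0 = 2, and there is no ∂_2, so H_1 = Z^2.

As a check, the Euler characteristic is 5 − 6 = -1, which agrees with 1 − 2 = -1.
(K is a triangulation of a wedge of 2 circles.)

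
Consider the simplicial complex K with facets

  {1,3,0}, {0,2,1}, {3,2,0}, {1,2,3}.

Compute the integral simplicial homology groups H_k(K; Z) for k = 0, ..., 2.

We work with the vertex ordering 0 < 1 < 2 < 3. The simplices of K, each written with vertices in increasing order, are:

  0-simplices (4): [0], [1], [2], [3]
  1-simplices (6): [0,1], [0,2], [0,3], [1,2], [1,3], [2,3]
  2-simplices (4): [0,1,2], [0,1,3], [0,2,3], [1,2,3]

giving chain groups C_0 ≅ Z^4, C_1 ≅ Z^6, C_2 ≅ Z^4.

∂_1: C_1 → C_0 maps an edge to its endpoints' difference, ∂[p,q] = q − p.
This gives a 4×6 integer matrix of rank 3; reducing to Smith normal form yields diagonal entries (1,1,1).

∂_2: C_2 → C_1 sends each 2-simplex [p,q,r] to [q,r] − [p,r] + [p,q]. For instance
  ∂[0,2,3] = [2,3] − [0,3] + [0,2],
  ∂[0,1,2] = [1,2] − [0,2] + [0,1].
The resulting 6×4 matrix has rank 3, and its Smith normal form has invariant factors (1,1,1).

Computing H_k = (kernel of ∂_k) / (image of ∂_{k+1}):

  H_0: rank C_0 − rank ∂_1 = 4 − 3 = 1, and the invariant factors of ∂_1 are all 1, so H_0 = Z.
  H_1: rank ker ∂_1 − rank ∂_2 = (6 − 3) − 3 = 0, and the invariant factors of ∂_2 are all 1, so H_1 = 0.
  H_2: rank ker ∂_2 − rank ∂_3 = (4 − 3) − 0 = 1, and there is no ∂_3, so H_2 = Z.

As a check, the Euler characteristic is 4 − 6 + 4 = 2, which agrees with 1 − 0 + 1 = 2.
(K is a triangulation of the 2-sphere S^2.)

H_0 = Z,  H_1 = 0,  H_2 = Z.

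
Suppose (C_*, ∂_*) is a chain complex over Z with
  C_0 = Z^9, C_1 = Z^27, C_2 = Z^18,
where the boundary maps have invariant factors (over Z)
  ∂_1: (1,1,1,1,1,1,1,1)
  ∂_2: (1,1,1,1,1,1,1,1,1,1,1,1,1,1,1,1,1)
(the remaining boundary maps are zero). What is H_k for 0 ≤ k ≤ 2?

H_0 ≅ Z,  H_1 ≅ Z^2,  H_2 ≅ Z.

H_0: b_0 = 9 − 0 − 8 = 1; torsion from ∂_1 factors > 1: none. So H_0 ≅ Z.
H_1: b_1 = 27 − 8 − 17 = 2; torsion from ∂_2 factors > 1: none. So H_1 ≅ Z^2.
H_2: b_2 = 18 − 17 − 0 = 1; torsion from ∂_3 factors > 1: none. So H_2 ≅ Z.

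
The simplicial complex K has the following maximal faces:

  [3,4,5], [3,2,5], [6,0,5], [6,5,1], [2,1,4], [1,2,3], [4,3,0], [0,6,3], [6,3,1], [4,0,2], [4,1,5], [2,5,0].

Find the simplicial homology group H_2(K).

H_2 = 0.

We work with the vertex ordering 0 < 1 < 2 < 3 < 4 < 5 < 6. The simplices of K, each written with vertices in increasing order, are:

  0-simplices (7): [0], [1], [2], [3], [4], [5], [6]
  1-simplices (18): [0,2], [0,3], [0,4], [0,5], [0,6], [1,2], [1,3], [1,4], [1,5], [1,6], [2,3], [2,4], [2,5], [3,4], [3,5], [3,6], [4,5], [5,6]
  2-simplices (12): [0,2,4], [0,2,5], [0,3,4], [0,3,6], [0,5,6], [1,2,3], [1,2,4], [1,3,6], [1,4,5], [1,5,6], [2,3,5], [3,4,5]

Hence C_0 ≅ Z^7, C_1 ≅ Z^18, C_2 ≅ Z^12.

∂_1: C_1 → C_0 maps an edge to its endpoints' difference, ∂[p,q] = q − p. For instance
  ∂[0,3] = [3] − [0].
The 7×18 boundary matrix has rank 6 and Smith normal form diag(1,1,1,1,1,1).

The boundary map ∂_2: C_2 → C_1 maps a triangle to the signed sum of its edges. For instance
  ∂[1,2,4] = [2,4] − [1,4] + [1,2],
  ∂[2,3,5] = [3,5] − [2,5] + [2,3].
The resulting 18×12 matrix has rank 12, and its Smith normal form has invariant factors (1,1,1,1,1,1,1,1,1,1,1,2).

From H_k ≅ ker(∂_k) / im(∂_{k+1}) we obtain:

  H_2: rank ker ∂_2 − rank ∂_3 = (12 − 12) − 0 = 0, and there is no ∂_3, so H_2 ≅ 0.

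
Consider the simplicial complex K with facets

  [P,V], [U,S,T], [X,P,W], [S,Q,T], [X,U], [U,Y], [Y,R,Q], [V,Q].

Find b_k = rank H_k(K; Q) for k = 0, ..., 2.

Fix the vertex order P < Q < R < S < T < U < V < W < X < Y and write every simplex with vertices in increasing order. Then dim K = 2 and the simplices of K are:

  0-simplices (10): P, Q, R, S, T, U, V, W, X, Y
  1-simplices (15): PV, PW, PX, QR, QS, QT, QV, QY, RY, ST, SU, TU, UX, UY, WX
  2-simplices (4): PWX, QRY, QST, STU

so the chain groups are C_0 ≅ Z^10, C_1 ≅ Z^15, C_2 ≅ Z^4.

The boundary map ∂_1: C_1 → C_0 is given by ∂[p,q] = [q] − [p].
The 10×15 boundary matrix has rank 9 and Smith normal form diag(1,1,1,1,1,1,1,1,1).

∂_2: C_2 → C_1 acts by ∂[p,q,r] = [q,r] − [p,r] + [p,q]. For instance
  ∂QST = ST − QT + QS,
  ∂STU = TU − SU + ST.
The resulting 15×4 matrix has rank 4, and its Smith normal form has invariant factors (1,1,1,1).

From H_k ≅ ker(∂_k) / im(∂_{k+1}) we obtain:

  H_0: rank C_0 − rank ∂_1 = 10 − 9 = 1, and the invariant factors of ∂_1 are all 1, so H_0 ≅ Z.
  H_1: rank ker ∂_1 − rank ∂_2 = (15 − 9) − 4 = 2, and the invariant factors of ∂_2 are all 1, so H_1 ≅ Z^2.
  H_2: rank ker ∂_2 − rank ∂_3 = (4 − 4) − 0 = 0, and there is no ∂_3, so H_2 ≅ 0.

Hence the Betti numbers are b_0 = 1, b_1 = 2, b_2 = 0.

b_0 = 1, b_1 = 2, b_2 = 0.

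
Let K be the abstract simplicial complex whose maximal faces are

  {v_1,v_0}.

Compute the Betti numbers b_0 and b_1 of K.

b_0 = 1, b_1 = 0.

Fix the vertex order v_0 < v_1 and write every simplex with vertices in increasing order. Then dim K = 1 and the simplices of K are:

  0-simplices (2): [v_0], [v_1]
  1-simplices (1): [v_0,v_1]

Hence C_0 ≅ Z^2, C_1 ≅ Z^1.

Boundary ∂_1: C_1 → C_0 maps an edge to its endpoints' difference, ∂[p,q] = q − p.
As a 2×1 matrix over Z this has rank 1, with invariant factors (1).

Reading off H_k = ker ∂_k / im ∂_{k+1}:

  H_0: rank C_0 − rank ∂_1 = 2 − 1 = 1, and the invariant factors of ∂_1 are all 1, so H_0 ≅ Z.
  H_1: rank ker ∂_1 − rank ∂_2 = (1 − 1) − 0 = 0, and there is no ∂_2, so H_1 ≅ 0.

Hence the Betti numbers are b_0 = 1, b_1 = 0.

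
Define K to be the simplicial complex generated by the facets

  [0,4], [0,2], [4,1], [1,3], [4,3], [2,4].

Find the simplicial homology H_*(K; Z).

H_0 ≅ Z,  H_1 ≅ Z^2.

K has 5 vertices, 6 edges.
rank ∂_0 = 0, rank ∂_1 = 4 ⇒ b_0 = 5 − 0 − 4 = 1; all invariant factors of ∂_1 are 1 so no torsion. So H_0 ≅ Z.
rank ∂_1 = 4, rank ∂_2 = 0 ⇒ b_1 = 6 − 4 − 0 = 2. So H_1 ≅ Z^2.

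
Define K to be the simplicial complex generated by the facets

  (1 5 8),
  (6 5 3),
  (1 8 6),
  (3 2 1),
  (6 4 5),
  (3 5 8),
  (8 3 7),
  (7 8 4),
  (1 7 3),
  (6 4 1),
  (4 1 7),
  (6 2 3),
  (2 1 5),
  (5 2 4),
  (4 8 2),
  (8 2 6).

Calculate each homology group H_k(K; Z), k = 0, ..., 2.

H_0 ≅ Z,  H_1 ≅ Z^2,  H_2 ≅ Z.

We work with the vertex ordering 1 < 2 < 3 < 4 < 5 < 6 < 7 < 8. The simplices of K, each written with vertices in increasing order, are:

  0-simplices (8): [1], [2], [3], [4], [5], [6], [7], [8]
  1-simplices (24): (24 of them)
  2-simplices (16): [1,2,3], [1,2,5], [1,3,7], [1,4,6], [1,4,7], [1,5,8], [1,6,8], [2,3,6], [2,4,5], [2,4,8], [2,6,8], [3,5,6], [3,5,8], [3,7,8], [4,5,6], [4,7,8]

Hence C_0 ≅ Z^8, C_1 ≅ Z^24, C_2 ≅ Z^16.

∂_1: C_1 → C_0 sends each edge [p,q] (with p < q) to q − p. For instance
  ∂[1,8] = [8] − [1].
This gives a 8×24 integer matrix of rank 7; reducing to Smith normal form yields diagonal entries (1,1,1,1,1,1,1).

Boundary ∂_2: C_2 → C_1 acts by ∂[p,q,r] = [q,r] − [p,r] + [p,q]. For instance
  ∂[1,3,7] = [3,7] − [1,7] + [1,3],
  ∂[1,4,7] = [4,7] − [1,7] + [1,4].
As a 24×16 matrix over Z this has rank 15, with invariant factors (1,1,1,1,1,1,1,1,1,1,1,1,1,1,1).

Now H_k = ker ∂_k / im ∂_{k+1}, so:

  H_0: rank C_0 − rank ∂_1 = 8 − 7 = 1, and the invariant factors of ∂_1 are all 1, so H_0 ≅ Z.
  H_1: rank ker ∂_1 − rank ∂_2 = (24 − 7) − 15 = 2, and the invariant factors of ∂_2 are all 1, so H_1 ≅ Z^2.
  H_2: rank ker ∂_2 − rank ∂_3 = (16 − 15) − 0 = 1, and there is no ∂_3, so H_2 ≅ Z.

(K is a triangulation of the torus T^2.)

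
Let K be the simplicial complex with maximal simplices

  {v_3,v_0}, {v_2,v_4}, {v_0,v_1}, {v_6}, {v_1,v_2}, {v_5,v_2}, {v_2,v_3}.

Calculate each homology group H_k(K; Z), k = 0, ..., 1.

We work with the vertex ordering v_0 < v_1 < v_2 < v_3 < v_4 < v_5 < v_6. The simplices of K, each written with vertices in increasing order, are:

  0-simplices (7): [v_0], [v_1], [v_2], [v_3], [v_4], [v_5], [v_6]
  1-simplices (6): [v_0,v_1], [v_0,v_3], [v_1,v_2], [v_2,v_3], [v_2,v_4], [v_2,v_5]

so the chain groups are C_0 ≅ Z^7, C_1 ≅ Z^6.

The boundary map ∂_1: C_1 → C_0 maps an edge to its endpoints' difference, ∂[p,q] = q − p. For instance
  ∂[v_1,v_2] = [v_2] − [v_1].
The 7×6 boundary matrix has rank 5 and Smith normal form diag(1,1,1,1,1).

Reading off H_k = ker ∂_k / im ∂_{k+1}:

  H_0: rank C_0 − rank ∂_1 = 7 − 5 = 2, and the invariant factors of ∂_1 are all 1, so H_0 ≅ Z^2.
  H_1: rank ker ∂_1 − rank ∂_2 = (6 − 5) − 0 = 1, and there is no ∂_2, so H_1 ≅ Z.

H_0 ≅ Z^2,  H_1 ≅ Z.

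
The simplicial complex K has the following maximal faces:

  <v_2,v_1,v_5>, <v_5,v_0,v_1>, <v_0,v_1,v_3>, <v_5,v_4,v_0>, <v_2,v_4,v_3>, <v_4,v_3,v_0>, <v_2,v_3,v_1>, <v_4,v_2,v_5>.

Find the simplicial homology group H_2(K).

H_2 = Z.

We work with the vertex ordering v_0 < v_1 < v_2 < v_3 < v_4 < v_5. The simplices of K, each written with vertices in increasing order, are:

  0-simplices (6): [v_0], [v_1], [v_2], [v_3], [v_4], [v_5]
  1-simplices (12): [v_0,v_1], [v_0,v_3], [v_0,v_4], [v_0,v_5], [v_1,v_2], [v_1,v_3], [v_1,v_5], [v_2,v_3], [v_2,v_4], [v_2,v_5], [v_3,v_4], [v_4,v_5]
  2-simplices (8): [v_0,v_1,v_3], [v_0,v_1,v_5], [v_0,v_3,v_4], [v_0,v_4,v_5], [v_1,v_2,v_3], [v_1,v_2,v_5], [v_2,v_3,v_4], [v_2,v_4,v_5]

so the chain groups are C_0 ≅ Z^6, C_1 ≅ Z^12, C_2 ≅ Z^8.

The boundary map ∂_1: C_1 → C_0 is given by ∂[p,q] = [q] − [p].
The resulting 6×12 matrix has rank 5, and its Smith normal form has invariant factors (1,1,1,1,1).

The boundary map ∂_2: C_2 → C_1 acts by ∂[p,q,r] = [q,r] − [p,r] + [p,q]. For instance
  ∂[v_2,v_4,v_5] = [v_4,v_5] − [v_2,v_5] + [v_2,v_4],
  ∂[v_0,v_1,v_3] = [v_1,v_3] − [v_0,v_3] + [v_0,v_1].
This gives a 12×8 integer matrix of rank 7; reducing to Smith normal form yields diagonal entries (1,1,1,1,1,1,1).

Computing H_k = (kernel of ∂_k) / (image of ∂_{k+1}):

  H_2: rank ker ∂_2 − rank ∂_3 = (8 − 7) − 0 = 1, and there is no ∂_3, so H_2 = Z.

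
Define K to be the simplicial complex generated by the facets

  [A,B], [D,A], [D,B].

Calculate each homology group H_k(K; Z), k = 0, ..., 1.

K has 3 vertices, 3 edges.
rank ∂_0 = 0, rank ∂_1 = 2 ⇒ b_0 = 3 − 0 − 2 = 1; all invariant factors of ∂_1 are 1 so no torsion. So H_0 = Z.
rank ∂_1 = 2, rank ∂_2 = 0 ⇒ b_1 = 3 − 2 − 0 = 1. So H_1 = Z.

H_0 ≅ Z,  H_1 ≅ Z.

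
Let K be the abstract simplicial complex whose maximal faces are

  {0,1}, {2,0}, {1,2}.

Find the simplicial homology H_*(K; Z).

Fix the vertex order 0 < 1 < 2 and write every simplex with vertices in increasing order. Then dim K = 1 and the simplices of K are:

  0-simplices (3): [0], [1], [2]
  1-simplices (3): [0,1], [0,2], [1,2]

giving chain groups C_0 ≅ Z^3, C_1 ≅ Z^3.

The boundary map ∂_1: C_1 → C_0 is given by ∂[p,q] = [q] − [p]. For instance
  ∂[0,2] = [2] − [0].
The 3×3 boundary matrix has rank 2 and Smith normal form diag(1,1).

Computing H_k = (kernel of ∂_k) / (image of ∂_{k+1}):

  H_0: rank C_0 − rank ∂_1 = 3 − 2 = 1, and the invariant factors of ∂_1 are all 1, so H_0 ≅ Z.
  H_1: rank ker ∂_1 − rank ∂_2 = (3 − 2) − 0 = 1, and there is no ∂_2, so H_1 ≅ Z.

H_0 ≅ Z,  H_1 ≅ Z.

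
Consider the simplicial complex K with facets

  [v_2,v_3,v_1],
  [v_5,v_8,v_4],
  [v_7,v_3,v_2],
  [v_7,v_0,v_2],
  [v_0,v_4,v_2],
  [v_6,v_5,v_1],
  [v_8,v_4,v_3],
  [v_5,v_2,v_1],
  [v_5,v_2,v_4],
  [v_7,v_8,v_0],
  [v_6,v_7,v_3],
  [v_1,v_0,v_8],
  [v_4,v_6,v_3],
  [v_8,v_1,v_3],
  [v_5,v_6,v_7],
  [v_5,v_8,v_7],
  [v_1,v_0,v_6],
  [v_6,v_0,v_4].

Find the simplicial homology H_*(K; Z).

Fix the vertex order v_0 < v_1 < v_2 < v_3 < v_4 < v_5 < v_6 < v_7 < v_8 and write every simplex with vertices in increasing order. Then dim K = 2 and the simplices of K are:

  0-simplices (9): [v_0], [v_1], [v_2], [v_3], [v_4], [v_5], [v_6], [v_7], [v_8]
  1-simplices (27): (27 of them)
  2-simplices (18): (18 of them)

so the chain groups are C_0 ≅ Z^9, C_1 ≅ Z^27, C_2 ≅ Z^18.

∂_1: C_1 → C_0 is given by ∂[p,q] = [q] − [p]. For instance
  ∂[v_0,v_8] = [v_8] − [v_0].
The resulting 9×27 matrix has rank 8, and its Smith normal form has invariant factors (1,1,1,1,1,1,1,1).

∂_2: C_2 → C_1 maps a triangle to the signed sum of its edges. For instance
  ∂[v_4,v_5,v_8] = [v_5,v_8] − [v_4,v_8] + [v_4,v_5],
  ∂[v_0,v_2,v_7] = [v_2,v_7] − [v_0,v_7] + [v_0,v_2].
The 27×18 boundary matrix has rank 17 and Smith normal form diag(1,1,1,1,1,1,1,1,1,1,1,1,1,1,1,1,1).

Computing H_k = (kernel of ∂_k) / (image of ∂_{k+1}):

  H_0: rank C_0 − rank ∂_1 = 9 − 8 = 1, and the invariant factors of ∂_1 are all 1, so H_0 = Z.
  H_1: rank ker ∂_1 − rank ∂_2 = (27 − 8) − 17 = 2, and the invariant factors of ∂_2 are all 1, so H_1 = Z^2.
  H_2: rank ker ∂_2 − rank ∂_3 = (18 − 17) − 0 = 1, and there is no ∂_3, so H_2 = Z.

As a check, the Euler characteristic is 9 − 27 + 18 = 0, which agrees with 1 − 2 + 1 = 0.
(K is a triangulation of the torus T^2.)

H_0 = Z,  H_1 = Z^2,  H_2 = Z.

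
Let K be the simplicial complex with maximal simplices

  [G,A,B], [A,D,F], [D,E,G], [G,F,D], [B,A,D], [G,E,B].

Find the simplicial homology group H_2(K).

K has 6 vertices, 12 edges, 6 triangles.
rank ∂_2 = 6, rank ∂_3 = 0 ⇒ b_2 = 6 − 6 − 0 = 0. So H_2 ≅ 0.

H_2 = 0.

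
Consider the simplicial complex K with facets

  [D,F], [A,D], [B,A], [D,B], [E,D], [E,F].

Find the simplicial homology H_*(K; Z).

Fix the vertex order A < B < D < E < F and write every simplex with vertices in increasing order. Then dim K = 1 and the simplices of K are:

  0-simplices (5): A, B, D, E, F
  1-simplices (6): AB, AD, BD, DE, DF, EF

giving chain groups C_0 ≅ Z^5, C_1 ≅ Z^6.

The boundary map ∂_1: C_1 → C_0 maps an edge to its endpoints' difference, ∂[p,q] = q − p. For instance
  ∂EF = F − E.
This gives a 5×6 integer matrix of rank 4; reducing to Smith normal form yields diagonal entries (1,1,1,1).

Computing H_k = (kernel of ∂_k) / (image of ∂_{k+1}):

  H_0: rank C_0 − rank ∂_1 = 5 − 4 = 1, and the invariant factors of ∂_1 are all 1, so H_0 = Z.
  H_1: rank ker ∂_1 − rank ∂_2 = (6 − 4) − 0 = 2, and there is no ∂_2, so H_1 = Z^2.

H_0 = Z,  H_1 = Z^2.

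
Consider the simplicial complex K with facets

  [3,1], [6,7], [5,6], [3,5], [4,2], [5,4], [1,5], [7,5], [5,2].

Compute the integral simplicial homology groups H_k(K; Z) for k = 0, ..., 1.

H_0 ≅ Z,  H_1 ≅ Z^3.

Take the total order 1 < 2 < 3 < 4 < 5 < 6 < 7 on the vertex set. Then K (dimension 1) consists of the simplices:

  0-simplices (7): [1], [2], [3], [4], [5], [6], [7]
  1-simplices (9): [1,3], [1,5], [2,4], [2,5], [3,5], [4,5], [5,6], [5,7], [6,7]

giving chain groups C_0 ≅ Z^7, C_1 ≅ Z^9.

∂_1: C_1 → C_0 is given by ∂[p,q] = [q] − [p].
The resulting 7×9 matrix has rank 6, and its Smith normal form has invariant factors (1,1,1,1,1,1).

From H_k ≅ ker(∂_k) / im(∂_{k+1}) we obtain:

  H_0: rank C_0 − rank ∂_1 = 7 − 6 = 1, and the invariant factors of ∂_1 are all 1, so H_0 = Z.
  H_1: rank ker ∂_1 − rank ∂_2 = (9 − 6) − 0 = 3, and there is no ∂_2, so H_1 = Z^3.

(K is a triangulation of a wedge of 3 circles.)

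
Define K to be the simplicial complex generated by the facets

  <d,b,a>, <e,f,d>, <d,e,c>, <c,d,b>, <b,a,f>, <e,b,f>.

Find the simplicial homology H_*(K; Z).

We work with the vertex ordering a < b < c < d < e < f. The simplices of K, each written with vertices in increasing order, are:

  0-simplices (6): a, b, c, d, e, f
  1-simplices (12): ab, ad, af, bc, bd, be, bf, cd, ce, de, df, ef
  2-simplices (6): abd, abf, bcd, bef, cde, def

giving chain groups C_0 ≅ Z^6, C_1 ≅ Z^12, C_2 ≅ Z^6.

The boundary map ∂_1: C_1 → C_0 is given by ∂[p,q] = [q] − [p].
As a 6×12 matrix over Z this has rank 5, with invariant factors (1,1,1,1,1).

The boundary map ∂_2: C_2 → C_1 sends each 2-simplex [p,q,r] to [q,r] − [p,r] + [p,q]. For instance
  ∂def = ef − df + de,
  ∂abf = bf − af + ab.
As a 12×6 matrix over Z this has rank 6, with invariant factors (1,1,1,1,1,1).

From H_k ≅ ker(∂_k) / im(∂_{k+1}) we obtain:

  H_0: rank C_0 − rank ∂_1 = 6 − 5 = 1, and the invariant factors of ∂_1 are all 1, so H_0 = Z.
  H_1: rank ker ∂_1 − rank ∂_2 = (12 − 5) − 6 = 1, and the invariant factors of ∂_2 are all 1, so H_1 = Z.
  H_2: rank ker ∂_2 − rank ∂_3 = (6 − 6) − 0 = 0, and there is no ∂_3, so H_2 = 0.

H_0 = Z,  H_1 = Z,  H_2 = 0.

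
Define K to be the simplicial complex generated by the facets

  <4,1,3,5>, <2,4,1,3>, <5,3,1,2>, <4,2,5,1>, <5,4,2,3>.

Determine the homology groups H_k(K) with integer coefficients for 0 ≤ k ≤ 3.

We work with the vertex ordering 1 < 2 < 3 < 4 < 5. The simplices of K, each written with vertices in increasing order, are:

  0-simplices (5): [1], [2], [3], [4], [5]
  1-simplices (10): [1,2], [1,3], [1,4], [1,5], [2,3], [2,4], [2,5], [3,4], [3,5], [4,5]
  2-simplices (10): [1,2,3], [1,2,4], [1,2,5], [1,3,4], [1,3,5], [1,4,5], [2,3,4], [2,3,5], [2,4,5], [3,4,5]
  3-simplices (5): [1,2,3,4], [1,2,3,5], [1,2,4,5], [1,3,4,5], [2,3,4,5]

so the chain groups are C_0 ≅ Z^5, C_1 ≅ Z^10, C_2 ≅ Z^10, C_3 ≅ Z^5.

∂_1: C_1 → C_0 is given by ∂[p,q] = [q] − [p]. For instance
  ∂[4,5] = [5] − [4].
As a 5×10 matrix over Z this has rank 4, with invariant factors (1,1,1,1).

Boundary ∂_2: C_2 → C_1 sends each 2-simplex [p,q,r] to [q,r] − [p,r] + [p,q]. For instance
  ∂[1,3,4] = [3,4] − [1,4] + [1,3],
  ∂[1,3,5] = [3,5] − [1,5] + [1,3].
This gives a 10×10 integer matrix of rank 6; reducing to Smith normal form yields diagonal entries (1,1,1,1,1,1).

The boundary map ∂_3: C_3 → C_2 sends each 3-simplex σ to the alternating sum Σ_i (−1)^i (σ with its i-th vertex removed). For instance
  ∂[1,3,4,5] = [3,4,5] − [1,4,5] + [1,3,5] − [1,3,4],
  ∂[1,2,3,5] = [2,3,5] − [1,3,5] + [1,2,5] − [1,2,3].
The 10×5 boundary matrix has rank 4 and Smith normal form diag(1,1,1,1).

Now H_k = ker ∂_k / im ∂_{k+1}, so:

  H_0: rank C_0 − rank ∂_1 = 5 − 4 = 1, and the invariant factors of ∂_1 are all 1, so H_0 = Z.
  H_1: rank ker ∂_1 − rank ∂_2 = (10 − 4) − 6 = 0, and the invariant factors of ∂_2 are all 1, so H_1 = 0.
  H_2: rank ker ∂_2 − rank ∂_3 = (10 − 6) − 4 = 0, and the invariant factors of ∂_3 are all 1, so H_2 = 0.
  H_3: rank ker ∂_3 − rank ∂_4 = (5 − 4) − 0 = 1, and there is no ∂_4, so H_3 = Z.

H_0 = Z,  H_1 = 0,  H_2 = 0,  H_3 = Z.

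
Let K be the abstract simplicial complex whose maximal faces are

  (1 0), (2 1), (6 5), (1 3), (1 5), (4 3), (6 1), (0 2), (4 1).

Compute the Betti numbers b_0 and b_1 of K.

K has 7 vertices, 9 edges.
rank ∂_0 = 0, rank ∂_1 = 6 ⇒ b_0 = 7 − 0 − 6 = 1; all invariant factors of ∂_1 are 1 so no torsion. So H_0 ≅ Z.
rank ∂_1 = 6, rank ∂_2 = 0 ⇒ b_1 = 9 − 6 − 0 = 3. So H_1 ≅ Z^3.

b_0 = 1, b_1 = 3.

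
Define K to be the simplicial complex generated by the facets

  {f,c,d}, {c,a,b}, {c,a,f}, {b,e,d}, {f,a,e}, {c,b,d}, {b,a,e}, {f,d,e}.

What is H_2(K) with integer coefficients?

We work with the vertex ordering a < b < c < d < e < f. The simplices of K, each written with vertices in increasing order, are:

  0-simplices (6): a, b, c, d, e, f
  1-simplices (12): ab, ac, ae, af, bc, bd, be, cd, cf, de, df, ef
  2-simplices (8): abc, abe, acf, aef, bcd, bde, cdf, def

Hence C_0 ≅ Z^6, C_1 ≅ Z^12, C_2 ≅ Z^8.

Boundary ∂_1: C_1 → C_0 is given by ∂[p,q] = [q] − [p]. For instance
  ∂bc = c − b.
The 6×12 boundary matrix has rank 5 and Smith normal form diag(1,1,1,1,1).

Boundary ∂_2: C_2 → C_1 acts by ∂[p,q,r] = [q,r] − [p,r] + [p,q]. For instance
  ∂def = ef − df + de,
  ∂bcd = cd − bd + bc.
The resulting 12×8 matrix has rank 7, and its Smith normal form has invariant factors (1,1,1,1,1,1,1).

Now H_k = ker ∂_k / im ∂_{k+1}, so:

  H_2: rank ker ∂_2 − rank ∂_3 = (8 − 7) − 0 = 1, and there is no ∂_3, so H_2 = Z.

H_2 ≅ Z.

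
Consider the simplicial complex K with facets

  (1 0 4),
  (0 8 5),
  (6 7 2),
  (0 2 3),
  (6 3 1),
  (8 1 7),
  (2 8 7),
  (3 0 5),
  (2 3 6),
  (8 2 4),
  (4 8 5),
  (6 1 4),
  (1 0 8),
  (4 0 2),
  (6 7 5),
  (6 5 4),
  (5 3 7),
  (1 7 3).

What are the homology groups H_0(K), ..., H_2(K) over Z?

Fix the vertex order 0 < 1 < 2 < 3 < 4 < 5 < 6 < 7 < 8 and write every simplex with vertices in increasing order. Then dim K = 2 and the simplices of K are:

  0-simplices (9): [0], [1], [2], [3], [4], [5], [6], [7], [8]
  1-simplices (27): (27 of them)
  2-simplices (18): [0,1,4], [0,1,8], [0,2,3], [0,2,4], [0,3,5], [0,5,8], [1,3,6], [1,3,7], [1,4,6], [1,7,8], [2,3,6], [2,4,8], [2,6,7], [2,7,8], [3,5,7], [4,5,6], [4,5,8], [5,6,7]

so the chain groups are C_0 ≅ Z^9, C_1 ≅ Z^27, C_2 ≅ Z^18.

The boundary map ∂_1: C_1 → C_0 sends each edge [p,q] (with p < q) to q − p. For instance
  ∂[1,7] = [7] − [1].
This gives a 9×27 integer matrix of rank 8; reducing to Smith normal form yields diagonal entries (1,1,1,1,1,1,1,1).

∂_2: C_2 → C_1 sends each 2-simplex [p,q,r] to [q,r] − [p,r] + [p,q]. For instance
  ∂[1,3,6] = [3,6] − [1,6] + [1,3],
  ∂[1,3,7] = [3,7] − [1,7] + [1,3].
The 27×18 boundary matrix has rank 18 and Smith normal form diag(1,1,1,1,1,1,1,1,1,1,1,1,1,1,1,1,1,2).

Reading off H_k = ker ∂_k / im ∂_{k+1}:

  H_0: rank C_0 − rank ∂_1 = 9 − 8 = 1, and the invariant factors of ∂_1 are all 1, so H_0 ≅ Z.
  H_1: rank ker ∂_1 − rank ∂_2 = (27 − 8) − 18 = 1, and ∂_2 has invariant factor 2 > 1, so H_1 ≅ Z ⊕ Z/2Z.
  H_2: rank ker ∂_2 − rank ∂_3 = (18 − 18) − 0 = 0, and there is no ∂_3, so H_2 ≅ 0.

(K is a triangulation of the Klein bottle.)

H_0 ≅ Z,  H_1 ≅ Z ⊕ Z/2Z,  H_2 = 0.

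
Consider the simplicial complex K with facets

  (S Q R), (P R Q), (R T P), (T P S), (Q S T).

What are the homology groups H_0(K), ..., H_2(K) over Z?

Fix the vertex order P < Q < R < S < T and write every simplex with vertices in increasing order. Then dim K = 2 and the simplices of K are:

  0-simplices (5): P, Q, R, S, T
  1-simplices (10): PQ, PR, PS, PT, QR, QS, QT, RS, RT, ST
  2-simplices (5): PQR, PRT, PST, QRS, QST

Hence C_0 ≅ Z^5, C_1 ≅ Z^10, C_2 ≅ Z^5.

The boundary map ∂_1: C_1 → C_0 is given by ∂[p,q] = [q] − [p]. For instance
  ∂QR = R − Q.
The 5×10 boundary matrix has rank 4 and Smith normal form diag(1,1,1,1).

∂_2: C_2 → C_1 acts by ∂[p,q,r] = [q,r] − [p,r] + [p,q]. For instance
  ∂PST = ST − PT + PS,
  ∂PQR = QR − PR + PQ.
As a 10×5 matrix over Z this has rank 5, with invariant factors (1,1,1,1,1).

Reading off H_k = ker ∂_k / im ∂_{k+1}:

  H_0: rank C_0 − rank ∂_1 = 5 − 4 = 1, and the invariant factors of ∂_1 are all 1, so H_0 ≅ Z.
  H_1: rank ker ∂_1 − rank ∂_2 = (10 − 4) − 5 = 1, and the invariant factors of ∂_2 are all 1, so H_1 ≅ Z.
  H_2: rank ker ∂_2 − rank ∂_3 = (5 − 5) − 0 = 0, and there is no ∂_3, so H_2 ≅ 0.

H_0 = Z,  H_1 = Z,  H_2 = 0.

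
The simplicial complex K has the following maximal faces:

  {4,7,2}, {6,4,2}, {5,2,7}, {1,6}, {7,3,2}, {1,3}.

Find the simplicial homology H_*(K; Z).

H_0 = Z,  H_1 = Z,  H_2 = 0.

Order the vertices as 1 < 2 < 3 < 4 < 5 < 6 < 7. Listing each simplex with vertices in this order, K has dimension 2 with simplices:

  0-simplices (7): [1], [2], [3], [4], [5], [6], [7]
  1-simplices (11): [1,3], [1,6], [2,3], [2,4], [2,5], [2,6], [2,7], [3,7], [4,6], [4,7], [5,7]
  2-simplices (4): [2,3,7], [2,4,6], [2,4,7], [2,5,7]

so the chain groups are C_0 ≅ Z^7, C_1 ≅ Z^11, C_2 ≅ Z^4.

The boundary map ∂_1: C_1 → C_0 sends each edge [p,q] (with p < q) to q − p. For instance
  ∂[1,6] = [6] − [1].
As a 7×11 matrix over Z this has rank 6, with invariant factors (1,1,1,1,1,1).

Boundary ∂_2: C_2 → C_1 sends each 2-simplex [p,q,r] to [q,r] − [p,r] + [p,q]. For instance
  ∂[2,3,7] = [3,7] − [2,7] + [2,3],
  ∂[2,4,7] = [4,7] − [2,7] + [2,4].
The resulting 11×4 matrix has rank 4, and its Smith normal form has invariant factors (1,1,1,1).

Computing H_k = (kernel of ∂_k) / (image of ∂_{k+1}):

  H_0: rank C_0 − rank ∂_1 = 7 − 6 = 1, and the invariant factors of ∂_1 are all 1, so H_0 = Z.
  H_1: rank ker ∂_1 − rank ∂_2 = (11 − 6) − 4 = 1, and the invariant factors of ∂_2 are all 1, so H_1 = Z.
  H_2: rank ker ∂_2 − rank ∂_3 = (4 − 4) − 0 = 0, and there is no ∂_3, so H_2 = 0.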